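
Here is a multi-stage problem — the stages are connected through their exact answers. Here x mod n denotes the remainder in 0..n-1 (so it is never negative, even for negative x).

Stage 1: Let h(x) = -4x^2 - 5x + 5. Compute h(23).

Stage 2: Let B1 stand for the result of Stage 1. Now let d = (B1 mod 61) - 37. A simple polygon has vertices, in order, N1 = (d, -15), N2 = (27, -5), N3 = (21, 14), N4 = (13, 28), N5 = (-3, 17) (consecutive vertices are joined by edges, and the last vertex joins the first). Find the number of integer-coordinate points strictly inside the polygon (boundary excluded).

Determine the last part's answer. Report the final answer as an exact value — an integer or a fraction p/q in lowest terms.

886

Stage 1: -4*(23)^2 - 5*(23)^1 + 5 = (-2116) + (-115) + (5) = -2226; answer -2226
Stage 2: B1 = -2226; d = -6; cross terms: (-6*-5 - 27*-15)=435, (27*14 - 21*-5)=483, (21*28 - 13*14)=406, (13*17 - -3*28)=305, (-3*-15 - -6*17)=147; twice the area = |1776| = 1776; area = 888; boundary points = 1 + 1 + 2 + 1 + 1 = 6; strictly interior points = area - boundary/2 + 1 = 886; answer 886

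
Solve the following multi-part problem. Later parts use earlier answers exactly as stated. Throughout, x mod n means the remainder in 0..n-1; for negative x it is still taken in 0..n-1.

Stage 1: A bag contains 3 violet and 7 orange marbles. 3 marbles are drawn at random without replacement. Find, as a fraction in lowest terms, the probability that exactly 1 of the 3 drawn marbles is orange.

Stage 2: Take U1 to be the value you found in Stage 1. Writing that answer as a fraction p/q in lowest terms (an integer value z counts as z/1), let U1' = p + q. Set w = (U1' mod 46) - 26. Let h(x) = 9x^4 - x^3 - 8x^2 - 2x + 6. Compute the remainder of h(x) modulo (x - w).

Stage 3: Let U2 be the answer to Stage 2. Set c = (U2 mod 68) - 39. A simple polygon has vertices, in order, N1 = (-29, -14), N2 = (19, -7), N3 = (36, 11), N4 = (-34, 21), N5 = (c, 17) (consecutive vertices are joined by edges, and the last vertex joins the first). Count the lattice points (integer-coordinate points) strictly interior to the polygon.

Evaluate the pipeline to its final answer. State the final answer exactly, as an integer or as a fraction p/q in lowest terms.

Stage 1: total draws C(10,3) = 120; favorable C(7,1)*C(3,2) = 21; P = 7/40; answer 7/40
Stage 2: U1 = 7/40; threaded value p + q = 47; w = -25; remainder = value at the root: 9*(-25)^4 - 1*(-25)^3 - 8*(-25)^2 - 2*(-25)^1 + 6 = (3515625) + (15625) + (-5000) + (50) + (6) = 3526306; answer 3526306
Stage 3: U2 = 3526306; c = -9; cross terms: (-29*-7 - 19*-14)=469, (19*11 - 36*-7)=461, (36*21 - -34*11)=1130, (-34*17 - -9*21)=-389, (-9*-14 - -29*17)=619; twice the area = |2290| = 2290; area = 1145; boundary points = 1 + 1 + 10 + 1 + 1 = 14; strictly interior points = area - boundary/2 + 1 = 1139; answer 1139

1139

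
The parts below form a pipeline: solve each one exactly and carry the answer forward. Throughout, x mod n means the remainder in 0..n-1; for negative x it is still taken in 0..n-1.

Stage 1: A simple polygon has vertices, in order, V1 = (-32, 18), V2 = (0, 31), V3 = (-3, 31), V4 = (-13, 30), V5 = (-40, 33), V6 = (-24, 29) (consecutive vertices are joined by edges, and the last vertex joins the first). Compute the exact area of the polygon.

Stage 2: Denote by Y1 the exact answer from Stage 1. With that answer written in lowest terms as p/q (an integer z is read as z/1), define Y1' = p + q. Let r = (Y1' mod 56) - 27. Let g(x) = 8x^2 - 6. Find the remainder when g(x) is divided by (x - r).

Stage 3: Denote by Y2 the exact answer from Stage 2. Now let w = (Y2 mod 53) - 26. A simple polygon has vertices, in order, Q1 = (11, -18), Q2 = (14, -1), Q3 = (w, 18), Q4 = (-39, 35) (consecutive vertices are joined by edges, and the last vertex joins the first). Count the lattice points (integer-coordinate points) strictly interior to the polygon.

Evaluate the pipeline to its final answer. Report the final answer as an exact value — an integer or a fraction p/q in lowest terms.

809

Stage 1: cross terms: (-32*31 - 0*18)=-992, (0*31 - -3*31)=93, (-3*30 - -13*31)=313, (-13*33 - -40*30)=771, (-40*29 - -24*33)=-368, (-24*18 - -32*29)=496; twice the area = |313| = 313; area = 313/2; answer 313/2
Stage 2: Y1 = 313/2; threaded value p + q = 315; r = 8; remainder = value at the root: 8*(8)^2 - 6 = (512) + (-6) = 506; answer 506
Stage 3: Y2 = 506; w = 3; cross terms: (11*-1 - 14*-18)=241, (14*18 - 3*-1)=255, (3*35 - -39*18)=807, (-39*-18 - 11*35)=317; twice the area = |1620| = 1620; area = 810; boundary points = 1 + 1 + 1 + 1 = 4; strictly interior points = area - boundary/2 + 1 = 809; answer 809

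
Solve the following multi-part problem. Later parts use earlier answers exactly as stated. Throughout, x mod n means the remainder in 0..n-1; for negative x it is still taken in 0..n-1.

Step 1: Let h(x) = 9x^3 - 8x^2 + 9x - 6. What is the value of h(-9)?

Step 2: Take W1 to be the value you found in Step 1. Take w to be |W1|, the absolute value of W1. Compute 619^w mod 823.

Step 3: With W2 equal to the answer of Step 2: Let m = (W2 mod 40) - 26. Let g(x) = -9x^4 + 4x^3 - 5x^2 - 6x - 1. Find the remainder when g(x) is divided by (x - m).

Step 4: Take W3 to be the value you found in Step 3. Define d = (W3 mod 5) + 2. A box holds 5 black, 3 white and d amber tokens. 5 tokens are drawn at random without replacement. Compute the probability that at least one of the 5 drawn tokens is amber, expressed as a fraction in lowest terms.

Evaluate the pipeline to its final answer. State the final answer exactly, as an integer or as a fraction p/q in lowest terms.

1231/1287

Step 1: 9*(-9)^3 - 8*(-9)^2 + 9*(-9)^1 - 6 = (-6561) + (-648) + (-81) + (-6) = -7296; answer -7296
Step 2: W1 = -7296; w = 7296; squarings mod 823: 619^1=619, 619^2=466, 619^4=707, 619^8=288, 619^16=644, 619^32=767, 619^64=667, 619^128=469, 619^256=220, 619^512=666, 619^1024=782, 619^2048=35, 619^4096=402; 619^7296 = 619^128 * 619^1024 * 619^2048 * 619^4096 = 167 (mod 823); answer 167
Step 3: W2 = 167; m = -19; remainder = value at the root: -9*(-19)^4 + 4*(-19)^3 - 5*(-19)^2 - 6*(-19)^1 - 1 = (-1172889) + (-27436) + (-1805) + (114) + (-1) = -1202017; answer -1202017
Step 4: W3 = -1202017; d = 5; total draws C(13,5) = 1287; complement C(8,5) = 56; favorable 1287 - 56 = 1231; P = 1231/1287; answer 1231/1287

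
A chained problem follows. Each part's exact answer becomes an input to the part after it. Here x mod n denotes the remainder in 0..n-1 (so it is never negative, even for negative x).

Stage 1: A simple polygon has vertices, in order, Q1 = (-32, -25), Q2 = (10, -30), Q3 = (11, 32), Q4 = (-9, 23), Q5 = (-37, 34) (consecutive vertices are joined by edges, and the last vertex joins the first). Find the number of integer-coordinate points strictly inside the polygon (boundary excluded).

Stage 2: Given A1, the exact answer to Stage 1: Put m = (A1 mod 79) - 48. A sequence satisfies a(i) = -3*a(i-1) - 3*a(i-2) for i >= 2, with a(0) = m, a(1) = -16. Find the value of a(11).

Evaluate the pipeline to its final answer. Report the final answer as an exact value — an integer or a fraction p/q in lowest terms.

Stage 1: cross terms: (-32*-30 - 10*-25)=1210, (10*32 - 11*-30)=650, (11*23 - -9*32)=541, (-9*34 - -37*23)=545, (-37*-25 - -32*34)=2013; twice the area = |4959| = 4959; area = 4959/2; boundary points = 1 + 1 + 1 + 1 + 1 = 5; strictly interior points = area - boundary/2 + 1 = 2478; answer 2478
Stage 2: A1 = 2478; m = -19; a(2) = -3*(-16) - 3*(-19) = 105; iterating: a(2)=105, a(3)=-267, a(4)=486, a(5)=-657, a(6)=513, a(7)=432, a(8)=-2835, a(9)=7209, a(10)=-13122, a(11)=17739; answer 17739

17739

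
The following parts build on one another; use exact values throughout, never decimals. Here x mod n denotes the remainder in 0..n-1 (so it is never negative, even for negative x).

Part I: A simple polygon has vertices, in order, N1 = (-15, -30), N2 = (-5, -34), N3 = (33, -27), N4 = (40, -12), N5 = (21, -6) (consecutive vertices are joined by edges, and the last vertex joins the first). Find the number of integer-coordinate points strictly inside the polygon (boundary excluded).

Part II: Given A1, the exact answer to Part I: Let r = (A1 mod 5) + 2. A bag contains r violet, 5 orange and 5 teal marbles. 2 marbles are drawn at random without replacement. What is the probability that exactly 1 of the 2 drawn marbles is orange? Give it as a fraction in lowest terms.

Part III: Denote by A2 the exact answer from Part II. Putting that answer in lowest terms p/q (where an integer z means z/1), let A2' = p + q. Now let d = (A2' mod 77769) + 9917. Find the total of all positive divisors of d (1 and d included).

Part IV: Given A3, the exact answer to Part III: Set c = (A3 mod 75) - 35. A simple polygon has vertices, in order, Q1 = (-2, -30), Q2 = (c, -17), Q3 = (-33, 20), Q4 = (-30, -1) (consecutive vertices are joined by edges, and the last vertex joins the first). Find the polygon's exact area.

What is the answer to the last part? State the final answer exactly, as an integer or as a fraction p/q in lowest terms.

223

Part I: cross terms: (-15*-34 - -5*-30)=360, (-5*-27 - 33*-34)=1257, (33*-12 - 40*-27)=684, (40*-6 - 21*-12)=12, (21*-30 - -15*-6)=-720; twice the area = |1593| = 1593; area = 1593/2; boundary points = 2 + 1 + 1 + 1 + 12 = 17; strictly interior points = area - boundary/2 + 1 = 789; answer 789
Part II: A1 = 789; r = 6; total draws C(16,2) = 120; favorable C(5,1)*C(11,1) = 55; P = 11/24; answer 11/24
Part III: A2 = 11/24; threaded value p + q = 35; d = 9952; 9952 = 2^5 * 311; sigma = (1 + 2 + 4 + 8 + 16 + 32) * (1 + 311) = 63 * 312 = 19656; answer 19656
Part IV: A3 = 19656; c = -29; cross terms: (-2*-17 - -29*-30)=-836, (-29*20 - -33*-17)=-1141, (-33*-1 - -30*20)=633, (-30*-30 - -2*-1)=898; twice the area = |-446| = 446; area = 223; answer 223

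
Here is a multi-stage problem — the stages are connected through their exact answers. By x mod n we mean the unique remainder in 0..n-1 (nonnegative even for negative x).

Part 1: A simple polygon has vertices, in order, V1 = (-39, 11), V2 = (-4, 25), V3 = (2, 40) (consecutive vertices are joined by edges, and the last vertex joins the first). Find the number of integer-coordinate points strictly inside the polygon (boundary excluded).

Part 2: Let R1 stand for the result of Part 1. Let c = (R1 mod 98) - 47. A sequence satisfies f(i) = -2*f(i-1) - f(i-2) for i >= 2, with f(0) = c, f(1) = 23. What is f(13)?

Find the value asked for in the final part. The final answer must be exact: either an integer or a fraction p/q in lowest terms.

Part 1: cross terms: (-39*25 - -4*11)=-931, (-4*40 - 2*25)=-210, (2*11 - -39*40)=1582; twice the area = |441| = 441; area = 441/2; boundary points = 7 + 3 + 1 = 11; strictly interior points = area - boundary/2 + 1 = 216; answer 216
Part 2: R1 = 216; c = -27; f(2) = -2*(23) - 1*(-27) = -19; iterating: f(2)=-19, f(3)=15, f(4)=-11, f(5)=7, f(6)=-3, f(7)=-1, f(8)=5, f(9)=-9, f(10)=13, f(11)=-17, f(12)=21, f(13)=-25; answer -25

-25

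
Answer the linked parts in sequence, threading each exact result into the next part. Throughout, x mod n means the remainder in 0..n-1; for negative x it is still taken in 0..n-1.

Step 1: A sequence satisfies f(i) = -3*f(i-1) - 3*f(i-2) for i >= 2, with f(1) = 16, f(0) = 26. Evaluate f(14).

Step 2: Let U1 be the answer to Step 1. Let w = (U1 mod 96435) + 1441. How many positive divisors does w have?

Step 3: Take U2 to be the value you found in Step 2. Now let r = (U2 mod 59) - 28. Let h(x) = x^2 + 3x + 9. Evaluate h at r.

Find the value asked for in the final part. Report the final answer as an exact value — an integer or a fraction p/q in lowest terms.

513

Step 1: f(2) = -3*(16) - 3*(26) = -126; iterating: f(2)=-126, f(3)=330, f(4)=-612, f(5)=846, f(6)=-702, f(7)=-432, f(8)=3402, f(9)=-8910, f(10)=16524, f(11)=-22842, f(12)=18954, f(13)=11664, f(14)=-91854; answer -91854
Step 2: U1 = -91854; w = 6022; 6022 = 2 * 3011; number of divisors = (1+1) * (1+1) = 4; answer 4
Step 3: U2 = 4; r = -24; 1*(-24)^2 + 3*(-24)^1 + 9 = (576) + (-72) + (9) = 513; answer 513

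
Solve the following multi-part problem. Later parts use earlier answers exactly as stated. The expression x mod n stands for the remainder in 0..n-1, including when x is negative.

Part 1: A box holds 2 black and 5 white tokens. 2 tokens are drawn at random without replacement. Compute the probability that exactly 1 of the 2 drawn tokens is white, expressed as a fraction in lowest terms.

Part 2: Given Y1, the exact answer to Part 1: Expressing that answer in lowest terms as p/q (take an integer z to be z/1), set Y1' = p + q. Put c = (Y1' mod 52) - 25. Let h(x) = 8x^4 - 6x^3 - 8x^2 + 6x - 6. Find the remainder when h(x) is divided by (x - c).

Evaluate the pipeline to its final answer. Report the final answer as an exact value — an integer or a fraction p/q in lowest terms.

8814

Part 1: total draws C(7,2) = 21; favorable C(5,1)*C(2,1) = 10; P = 10/21; answer 10/21
Part 2: Y1 = 10/21; threaded value p + q = 31; c = 6; remainder = value at the root: 8*(6)^4 - 6*(6)^3 - 8*(6)^2 + 6*(6)^1 - 6 = (10368) + (-1296) + (-288) + (36) + (-6) = 8814; answer 8814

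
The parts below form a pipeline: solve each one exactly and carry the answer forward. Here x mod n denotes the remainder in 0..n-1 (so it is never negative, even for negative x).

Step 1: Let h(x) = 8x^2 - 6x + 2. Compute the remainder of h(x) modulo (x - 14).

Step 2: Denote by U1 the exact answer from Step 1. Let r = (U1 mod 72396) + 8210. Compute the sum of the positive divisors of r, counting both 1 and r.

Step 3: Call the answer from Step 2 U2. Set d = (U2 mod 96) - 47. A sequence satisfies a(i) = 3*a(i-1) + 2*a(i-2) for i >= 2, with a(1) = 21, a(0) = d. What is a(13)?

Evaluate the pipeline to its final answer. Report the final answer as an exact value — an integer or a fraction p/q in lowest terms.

Step 1: remainder = value at the root: 8*(14)^2 - 6*(14)^1 + 2 = (1568) + (-84) + (2) = 1486; answer 1486
Step 2: U1 = 1486; r = 9696; 9696 = 2^5 * 3 * 101; sigma = (1 + 2 + 4 + 8 + 16 + 32) * (1 + 3) * (1 + 101) = 63 * 4 * 102 = 25704; answer 25704
Step 3: U2 = 25704; d = 25; a(2) = 3*(21) + 2*(25) = 113; iterating: a(2)=113, a(3)=381, a(4)=1369, a(5)=4869, a(6)=17345, a(7)=61773, a(8)=220009, a(9)=783573, a(10)=2790737, a(11)=9939357, a(12)=35399545, a(13)=126077349; answer 126077349

126077349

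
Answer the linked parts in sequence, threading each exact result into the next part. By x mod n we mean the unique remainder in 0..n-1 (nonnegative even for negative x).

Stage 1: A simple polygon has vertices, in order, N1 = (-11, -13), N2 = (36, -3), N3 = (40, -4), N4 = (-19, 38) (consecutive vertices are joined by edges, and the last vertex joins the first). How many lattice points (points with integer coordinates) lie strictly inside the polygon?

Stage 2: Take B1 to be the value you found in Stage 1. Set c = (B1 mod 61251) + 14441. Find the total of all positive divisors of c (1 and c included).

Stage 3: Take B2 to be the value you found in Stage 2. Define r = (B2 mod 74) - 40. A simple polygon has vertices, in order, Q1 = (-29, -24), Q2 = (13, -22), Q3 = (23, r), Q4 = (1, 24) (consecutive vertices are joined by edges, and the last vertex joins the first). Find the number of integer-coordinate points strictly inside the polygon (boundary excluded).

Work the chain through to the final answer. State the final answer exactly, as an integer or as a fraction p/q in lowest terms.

Stage 1: cross terms: (-11*-3 - 36*-13)=501, (36*-4 - 40*-3)=-24, (40*38 - -19*-4)=1444, (-19*-13 - -11*38)=665; twice the area = |2586| = 2586; area = 1293; boundary points = 1 + 1 + 1 + 1 = 4; strictly interior points = area - boundary/2 + 1 = 1292; answer 1292
Stage 2: B1 = 1292; c = 15733; 15733 is prime, so its only divisors are 1 and 15733; sigma = 1 + 15733 = 15734; answer 15734
Stage 3: B2 = 15734; r = 6; cross terms: (-29*-22 - 13*-24)=950, (13*6 - 23*-22)=584, (23*24 - 1*6)=546, (1*-24 - -29*24)=672; twice the area = |2752| = 2752; area = 1376; boundary points = 2 + 2 + 2 + 6 = 12; strictly interior points = area - boundary/2 + 1 = 1371; answer 1371

1371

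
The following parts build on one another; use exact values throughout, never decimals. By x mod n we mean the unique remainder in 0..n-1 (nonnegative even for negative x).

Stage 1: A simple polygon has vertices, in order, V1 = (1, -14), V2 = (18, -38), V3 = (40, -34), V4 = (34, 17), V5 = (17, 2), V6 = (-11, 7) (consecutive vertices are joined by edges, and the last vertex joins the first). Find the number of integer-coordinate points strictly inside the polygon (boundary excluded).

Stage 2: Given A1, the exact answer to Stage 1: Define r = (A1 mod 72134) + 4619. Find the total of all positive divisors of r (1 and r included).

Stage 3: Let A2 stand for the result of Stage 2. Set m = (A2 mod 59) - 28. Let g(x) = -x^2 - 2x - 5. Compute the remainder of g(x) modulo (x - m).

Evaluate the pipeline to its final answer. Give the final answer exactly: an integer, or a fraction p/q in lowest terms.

Stage 1: cross terms: (1*-38 - 18*-14)=214, (18*-34 - 40*-38)=908, (40*17 - 34*-34)=1836, (34*2 - 17*17)=-221, (17*7 - -11*2)=141, (-11*-14 - 1*7)=147; twice the area = |3025| = 3025; area = 3025/2; boundary points = 1 + 2 + 3 + 1 + 1 + 3 = 11; strictly interior points = area - boundary/2 + 1 = 1508; answer 1508
Stage 2: A1 = 1508; r = 6127; 6127 = 11 * 557; sigma = (1 + 11) * (1 + 557) = 12 * 558 = 6696; answer 6696
Stage 3: A2 = 6696; m = 1; remainder = value at the root: -1*(1)^2 - 2*(1)^1 - 5 = (-1) + (-2) + (-5) = -8; answer -8

-8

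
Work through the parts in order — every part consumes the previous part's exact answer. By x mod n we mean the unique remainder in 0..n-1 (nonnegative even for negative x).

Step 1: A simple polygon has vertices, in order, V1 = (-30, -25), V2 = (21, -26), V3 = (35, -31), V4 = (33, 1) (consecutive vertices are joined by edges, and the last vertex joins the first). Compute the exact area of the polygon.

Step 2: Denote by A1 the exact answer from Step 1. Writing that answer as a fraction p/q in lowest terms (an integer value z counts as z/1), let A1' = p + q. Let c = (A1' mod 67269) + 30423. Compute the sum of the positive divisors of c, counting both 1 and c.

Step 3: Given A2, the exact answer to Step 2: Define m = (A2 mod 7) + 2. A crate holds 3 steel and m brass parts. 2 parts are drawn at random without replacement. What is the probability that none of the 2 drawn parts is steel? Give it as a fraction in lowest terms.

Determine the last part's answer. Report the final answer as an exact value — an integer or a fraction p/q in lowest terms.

Step 1: cross terms: (-30*-26 - 21*-25)=1305, (21*-31 - 35*-26)=259, (35*1 - 33*-31)=1058, (33*-25 - -30*1)=-795; twice the area = |1827| = 1827; area = 1827/2; answer 1827/2
Step 2: A1 = 1827/2; threaded value p + q = 1829; c = 32252; 32252 = 2^2 * 11 * 733; sigma = (1 + 2 + 4) * (1 + 11) * (1 + 733) = 7 * 12 * 734 = 61656; answer 61656
Step 3: A2 = 61656; m = 2; total draws C(5,2) = 10; favorable C(2,2) = 1; P = 1/10; answer 1/10

1/10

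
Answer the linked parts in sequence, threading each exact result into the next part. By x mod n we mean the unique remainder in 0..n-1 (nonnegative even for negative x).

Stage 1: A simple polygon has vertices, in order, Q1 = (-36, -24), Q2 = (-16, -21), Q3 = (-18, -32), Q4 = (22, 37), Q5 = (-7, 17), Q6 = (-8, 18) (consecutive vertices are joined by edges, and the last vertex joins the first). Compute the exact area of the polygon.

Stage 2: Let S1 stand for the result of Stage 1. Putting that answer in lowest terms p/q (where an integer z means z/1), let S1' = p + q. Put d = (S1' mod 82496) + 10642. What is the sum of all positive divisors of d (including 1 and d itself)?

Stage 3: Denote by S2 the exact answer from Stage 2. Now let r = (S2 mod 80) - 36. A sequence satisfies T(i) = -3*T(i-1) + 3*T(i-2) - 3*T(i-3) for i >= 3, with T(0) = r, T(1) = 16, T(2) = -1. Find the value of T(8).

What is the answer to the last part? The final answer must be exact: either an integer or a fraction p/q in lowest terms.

Stage 1: cross terms: (-36*-21 - -16*-24)=372, (-16*-32 - -18*-21)=134, (-18*37 - 22*-32)=38, (22*17 - -7*37)=633, (-7*18 - -8*17)=10, (-8*-24 - -36*18)=840; twice the area = |2027| = 2027; area = 2027/2; answer 2027/2
Stage 2: S1 = 2027/2; threaded value p + q = 2029; d = 12671; 12671 is prime, so its only divisors are 1 and 12671; sigma = 1 + 12671 = 12672; answer 12672
Stage 3: S2 = 12672; r = -4; T(3) = -3*(-1) + 3*(16) - 3*(-4) = 63; iterating: T(3)=63, T(4)=-240, T(5)=912, T(6)=-3645, T(7)=14391, T(8)=-56844; answer -56844

-56844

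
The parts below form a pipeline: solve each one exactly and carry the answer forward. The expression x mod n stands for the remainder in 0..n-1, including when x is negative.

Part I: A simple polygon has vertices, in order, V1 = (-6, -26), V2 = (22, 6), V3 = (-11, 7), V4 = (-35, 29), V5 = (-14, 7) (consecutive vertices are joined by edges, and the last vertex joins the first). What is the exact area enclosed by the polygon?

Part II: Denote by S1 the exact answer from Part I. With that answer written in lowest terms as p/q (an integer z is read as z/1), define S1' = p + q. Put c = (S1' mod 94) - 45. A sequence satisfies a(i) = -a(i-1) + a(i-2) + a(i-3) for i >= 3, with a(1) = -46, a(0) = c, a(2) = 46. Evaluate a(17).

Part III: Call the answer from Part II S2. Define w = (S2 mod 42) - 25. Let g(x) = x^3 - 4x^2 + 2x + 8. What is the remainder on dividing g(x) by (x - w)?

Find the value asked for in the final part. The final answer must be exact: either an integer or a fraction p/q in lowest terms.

-11059

Part I: cross terms: (-6*6 - 22*-26)=536, (22*7 - -11*6)=220, (-11*29 - -35*7)=-74, (-35*7 - -14*29)=161, (-14*-26 - -6*7)=406; twice the area = |1249| = 1249; area = 1249/2; answer 1249/2
Part II: S1 = 1249/2; threaded value p + q = 1251; c = -16; a(3) = -1*(46) + 1*(-46) + 1*(-16) = -108; iterating: a(3)=-108, a(4)=108, a(5)=-170, a(6)=170, a(7)=-232, a(8)=232, a(9)=-294, a(10)=294, a(11)=-356, a(12)=356, a(13)=-418, a(14)=418, a(15)=-480, a(16)=480, a(17)=-542; answer -542
Part III: S2 = -542; w = -21; remainder = value at the root: 1*(-21)^3 - 4*(-21)^2 + 2*(-21)^1 + 8 = (-9261) + (-1764) + (-42) + (8) = -11059; answer -11059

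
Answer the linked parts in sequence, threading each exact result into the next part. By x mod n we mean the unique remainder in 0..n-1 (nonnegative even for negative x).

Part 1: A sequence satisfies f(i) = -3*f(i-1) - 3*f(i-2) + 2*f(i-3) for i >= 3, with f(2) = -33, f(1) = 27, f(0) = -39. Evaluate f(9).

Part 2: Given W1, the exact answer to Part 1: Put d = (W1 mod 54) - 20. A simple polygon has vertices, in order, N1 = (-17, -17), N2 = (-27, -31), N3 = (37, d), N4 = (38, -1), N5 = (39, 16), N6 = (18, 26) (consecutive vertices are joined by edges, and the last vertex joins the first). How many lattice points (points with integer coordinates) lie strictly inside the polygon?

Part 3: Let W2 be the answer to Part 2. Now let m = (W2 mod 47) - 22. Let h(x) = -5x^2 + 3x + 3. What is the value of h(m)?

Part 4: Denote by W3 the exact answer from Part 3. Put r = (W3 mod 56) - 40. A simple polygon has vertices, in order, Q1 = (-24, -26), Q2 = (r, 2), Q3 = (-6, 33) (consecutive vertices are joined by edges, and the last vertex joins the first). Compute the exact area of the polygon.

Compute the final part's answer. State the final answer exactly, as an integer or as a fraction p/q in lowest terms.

1207/2

Part 1: f(3) = -3*(-33) - 3*(27) + 2*(-39) = -60; iterating: f(3)=-60, f(4)=333, f(5)=-885, f(6)=1536, f(7)=-1287, f(8)=-2517, f(9)=14484; answer 14484
Part 2: W1 = 14484; d = -8; cross terms: (-17*-31 - -27*-17)=68, (-27*-8 - 37*-31)=1363, (37*-1 - 38*-8)=267, (38*16 - 39*-1)=647, (39*26 - 18*16)=726, (18*-17 - -17*26)=136; twice the area = |3207| = 3207; area = 3207/2; boundary points = 2 + 1 + 1 + 1 + 1 + 1 = 7; strictly interior points = area - boundary/2 + 1 = 1601; answer 1601
Part 3: W2 = 1601; m = -19; -5*(-19)^2 + 3*(-19)^1 + 3 = (-1805) + (-57) + (3) = -1859; answer -1859
Part 4: W3 = -1859; r = 5; cross terms: (-24*2 - 5*-26)=82, (5*33 - -6*2)=177, (-6*-26 - -24*33)=948; twice the area = |1207| = 1207; area = 1207/2; answer 1207/2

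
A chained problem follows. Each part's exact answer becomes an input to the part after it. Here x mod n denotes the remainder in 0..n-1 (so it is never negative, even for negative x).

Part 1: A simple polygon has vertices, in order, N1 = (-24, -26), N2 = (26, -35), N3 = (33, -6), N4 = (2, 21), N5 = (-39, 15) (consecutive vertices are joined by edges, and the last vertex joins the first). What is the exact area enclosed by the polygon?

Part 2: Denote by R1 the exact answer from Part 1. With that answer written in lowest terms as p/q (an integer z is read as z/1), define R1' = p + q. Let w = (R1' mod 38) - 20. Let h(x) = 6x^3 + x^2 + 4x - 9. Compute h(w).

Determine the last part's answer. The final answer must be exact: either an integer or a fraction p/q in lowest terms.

-4338

Part 1: cross terms: (-24*-35 - 26*-26)=1516, (26*-6 - 33*-35)=999, (33*21 - 2*-6)=705, (2*15 - -39*21)=849, (-39*-26 - -24*15)=1374; twice the area = |5443| = 5443; area = 5443/2; answer 5443/2
Part 2: R1 = 5443/2; threaded value p + q = 5445; w = -9; 6*(-9)^3 + 1*(-9)^2 + 4*(-9)^1 - 9 = (-4374) + (81) + (-36) + (-9) = -4338; answer -4338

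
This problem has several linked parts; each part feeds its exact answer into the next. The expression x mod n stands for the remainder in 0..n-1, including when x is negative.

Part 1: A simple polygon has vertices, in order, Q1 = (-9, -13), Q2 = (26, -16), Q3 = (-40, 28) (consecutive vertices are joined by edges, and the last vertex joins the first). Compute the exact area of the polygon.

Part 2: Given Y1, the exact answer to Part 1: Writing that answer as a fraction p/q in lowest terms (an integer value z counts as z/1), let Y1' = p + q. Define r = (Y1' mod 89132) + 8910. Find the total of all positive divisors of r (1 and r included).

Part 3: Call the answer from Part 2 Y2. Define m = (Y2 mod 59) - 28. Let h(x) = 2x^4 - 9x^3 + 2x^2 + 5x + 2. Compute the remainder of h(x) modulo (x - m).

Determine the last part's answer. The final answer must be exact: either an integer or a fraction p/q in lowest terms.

1241354

Part 1: cross terms: (-9*-16 - 26*-13)=482, (26*28 - -40*-16)=88, (-40*-13 - -9*28)=772; twice the area = |1342| = 1342; area = 671; answer 671
Part 2: Y1 = 671; threaded value p + q = 672; r = 9582; 9582 = 2 * 3 * 1597; sigma = (1 + 2) * (1 + 3) * (1 + 1597) = 3 * 4 * 1598 = 19176; answer 19176
Part 3: Y2 = 19176; m = -27; remainder = value at the root: 2*(-27)^4 - 9*(-27)^3 + 2*(-27)^2 + 5*(-27)^1 + 2 = (1062882) + (177147) + (1458) + (-135) + (2) = 1241354; answer 1241354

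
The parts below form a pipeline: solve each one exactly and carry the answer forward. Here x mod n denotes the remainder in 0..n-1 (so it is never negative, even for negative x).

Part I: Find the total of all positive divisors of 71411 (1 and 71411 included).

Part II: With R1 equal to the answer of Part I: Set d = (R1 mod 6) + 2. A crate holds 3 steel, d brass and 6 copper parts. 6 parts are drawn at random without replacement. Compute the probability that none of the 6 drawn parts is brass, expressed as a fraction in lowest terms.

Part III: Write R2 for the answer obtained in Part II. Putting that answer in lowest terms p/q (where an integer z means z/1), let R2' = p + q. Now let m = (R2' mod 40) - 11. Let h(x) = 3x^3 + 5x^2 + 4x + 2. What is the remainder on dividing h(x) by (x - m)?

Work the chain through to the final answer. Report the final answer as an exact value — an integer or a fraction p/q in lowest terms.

Part I: 71411 is prime, so its only divisors are 1 and 71411; sigma = 1 + 71411 = 71412; answer 71412
Part II: R1 = 71412; d = 2; total draws C(11,6) = 462; favorable C(9,6) = 84; P = 2/11; answer 2/11
Part III: R2 = 2/11; threaded value p + q = 13; m = 2; remainder = value at the root: 3*(2)^3 + 5*(2)^2 + 4*(2)^1 + 2 = (24) + (20) + (8) + (2) = 54; answer 54

54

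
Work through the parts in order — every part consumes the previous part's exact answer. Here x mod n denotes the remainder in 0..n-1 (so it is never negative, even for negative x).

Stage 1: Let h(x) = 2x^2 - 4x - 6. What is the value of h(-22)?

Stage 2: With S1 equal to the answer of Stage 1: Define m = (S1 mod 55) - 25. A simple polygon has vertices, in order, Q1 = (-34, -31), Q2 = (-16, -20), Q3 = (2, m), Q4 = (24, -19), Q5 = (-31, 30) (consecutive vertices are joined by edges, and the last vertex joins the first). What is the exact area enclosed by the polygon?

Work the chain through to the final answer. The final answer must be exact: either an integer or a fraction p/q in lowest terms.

1549

Stage 1: 2*(-22)^2 - 4*(-22)^1 - 6 = (968) + (88) + (-6) = 1050; answer 1050
Stage 2: S1 = 1050; m = -20; cross terms: (-34*-20 - -16*-31)=184, (-16*-20 - 2*-20)=360, (2*-19 - 24*-20)=442, (24*30 - -31*-19)=131, (-31*-31 - -34*30)=1981; twice the area = |3098| = 3098; area = 1549; answer 1549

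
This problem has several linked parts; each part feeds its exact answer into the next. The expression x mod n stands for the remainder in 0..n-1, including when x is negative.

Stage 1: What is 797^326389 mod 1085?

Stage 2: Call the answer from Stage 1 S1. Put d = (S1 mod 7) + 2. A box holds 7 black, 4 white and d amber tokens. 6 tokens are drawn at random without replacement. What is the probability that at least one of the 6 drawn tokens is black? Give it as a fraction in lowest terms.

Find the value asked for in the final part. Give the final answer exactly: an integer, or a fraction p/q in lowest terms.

312/323

Stage 1: squarings mod 1085: 797^1=797, 797^2=484, 797^4=981, 797^8=1051, 797^16=71, 797^32=701, 797^64=981, 797^128=1051, 797^256=71, 797^512=701, 797^1024=981, 797^2048=1051, 797^4096=71, 797^8192=701, 797^16384=981, 797^32768=1051, 797^65536=71, 797^131072=701, 797^262144=981; 797^326389 = 797^1 * 797^4 * 797^16 * 797^32 * 797^64 * 797^128 * 797^512 * 797^2048 * 797^4096 * 797^8192 * 797^16384 * 797^32768 * 797^262144 = 972 (mod 1085); answer 972
Stage 2: S1 = 972; d = 8; total draws C(19,6) = 27132; complement C(12,6) = 924; favorable 27132 - 924 = 26208; P = 312/323; answer 312/323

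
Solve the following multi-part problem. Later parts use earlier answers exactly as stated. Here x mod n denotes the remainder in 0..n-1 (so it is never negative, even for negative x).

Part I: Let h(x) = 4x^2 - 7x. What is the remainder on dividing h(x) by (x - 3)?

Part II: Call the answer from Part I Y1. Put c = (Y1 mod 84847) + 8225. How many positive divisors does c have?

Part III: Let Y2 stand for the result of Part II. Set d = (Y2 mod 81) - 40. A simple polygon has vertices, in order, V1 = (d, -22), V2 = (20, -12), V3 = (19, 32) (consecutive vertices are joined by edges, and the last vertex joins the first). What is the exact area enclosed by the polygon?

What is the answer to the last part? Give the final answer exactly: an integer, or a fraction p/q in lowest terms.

885

Part I: remainder = value at the root: 4*(3)^2 - 7*(3)^1 = (36) + (-21) = 15; answer 15
Part II: Y1 = 15; c = 8240; 8240 = 2^4 * 5 * 103; number of divisors = (4+1) * (1+1) * (1+1) = 20; answer 20
Part III: Y2 = 20; d = -20; cross terms: (-20*-12 - 20*-22)=680, (20*32 - 19*-12)=868, (19*-22 - -20*32)=222; twice the area = |1770| = 1770; area = 885; answer 885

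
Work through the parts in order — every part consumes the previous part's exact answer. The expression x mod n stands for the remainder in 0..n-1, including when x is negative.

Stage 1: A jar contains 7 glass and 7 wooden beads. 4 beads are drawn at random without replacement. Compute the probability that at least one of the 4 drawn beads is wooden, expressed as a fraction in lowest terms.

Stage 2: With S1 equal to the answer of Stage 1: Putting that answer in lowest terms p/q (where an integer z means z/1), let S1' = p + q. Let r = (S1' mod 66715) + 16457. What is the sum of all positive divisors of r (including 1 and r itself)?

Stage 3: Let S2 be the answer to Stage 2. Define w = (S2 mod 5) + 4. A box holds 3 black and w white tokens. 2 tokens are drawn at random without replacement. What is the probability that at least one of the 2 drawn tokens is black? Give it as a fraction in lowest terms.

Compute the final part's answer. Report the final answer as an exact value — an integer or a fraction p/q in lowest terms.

Stage 1: total draws C(14,4) = 1001; complement C(7,4) = 35; favorable 1001 - 35 = 966; P = 138/143; answer 138/143
Stage 2: S1 = 138/143; threaded value p + q = 281; r = 16738; 16738 = 2 * 8369; sigma = (1 + 2) * (1 + 8369) = 3 * 8370 = 25110; answer 25110
Stage 3: S2 = 25110; w = 4; total draws C(7,2) = 21; complement C(4,2) = 6; favorable 21 - 6 = 15; P = 5/7; answer 5/7

5/7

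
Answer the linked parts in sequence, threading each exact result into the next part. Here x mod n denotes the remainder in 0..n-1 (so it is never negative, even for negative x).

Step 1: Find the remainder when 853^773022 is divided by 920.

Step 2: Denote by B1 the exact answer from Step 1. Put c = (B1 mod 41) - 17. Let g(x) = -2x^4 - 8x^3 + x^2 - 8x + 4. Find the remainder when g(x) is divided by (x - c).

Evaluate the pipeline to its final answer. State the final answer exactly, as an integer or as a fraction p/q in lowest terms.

-7133

Step 1: squarings mod 920: 853^1=853, 853^2=809, 853^4=361, 853^8=601, 853^16=561, 853^32=81, 853^64=121, 853^128=841, 853^256=721, 853^512=41, 853^1024=761, 853^2048=441, 853^4096=361, 853^8192=601, 853^16384=561, 853^32768=81, 853^65536=121, 853^131072=841, 853^262144=721, 853^524288=41; 853^773022 = 853^2 * 853^4 * 853^8 * 853^16 * 853^128 * 853^256 * 853^512 * 853^2048 * 853^16384 * 853^32768 * 853^65536 * 853^131072 * 853^524288 = 49 (mod 920); answer 49
Step 2: B1 = 49; c = -9; remainder = value at the root: -2*(-9)^4 - 8*(-9)^3 + 1*(-9)^2 - 8*(-9)^1 + 4 = (-13122) + (5832) + (81) + (72) + (4) = -7133; answer -7133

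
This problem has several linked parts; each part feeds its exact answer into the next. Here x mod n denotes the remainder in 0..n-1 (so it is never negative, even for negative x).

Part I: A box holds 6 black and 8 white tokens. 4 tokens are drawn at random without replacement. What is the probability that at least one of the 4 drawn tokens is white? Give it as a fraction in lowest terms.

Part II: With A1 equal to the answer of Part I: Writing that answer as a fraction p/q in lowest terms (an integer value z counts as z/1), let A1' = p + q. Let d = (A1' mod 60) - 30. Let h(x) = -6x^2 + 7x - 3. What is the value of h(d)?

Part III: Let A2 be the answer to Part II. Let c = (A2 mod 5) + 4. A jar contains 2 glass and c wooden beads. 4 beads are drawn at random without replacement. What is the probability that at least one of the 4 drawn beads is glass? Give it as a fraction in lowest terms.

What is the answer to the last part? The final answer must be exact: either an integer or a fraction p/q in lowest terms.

Part I: total draws C(14,4) = 1001; complement C(6,4) = 15; favorable 1001 - 15 = 986; P = 986/1001; answer 986/1001
Part II: A1 = 986/1001; threaded value p + q = 1987; d = -23; -6*(-23)^2 + 7*(-23)^1 - 3 = (-3174) + (-161) + (-3) = -3338; answer -3338
Part III: A2 = -3338; c = 6; total draws C(8,4) = 70; complement C(6,4) = 15; favorable 70 - 15 = 55; P = 11/14; answer 11/14

11/14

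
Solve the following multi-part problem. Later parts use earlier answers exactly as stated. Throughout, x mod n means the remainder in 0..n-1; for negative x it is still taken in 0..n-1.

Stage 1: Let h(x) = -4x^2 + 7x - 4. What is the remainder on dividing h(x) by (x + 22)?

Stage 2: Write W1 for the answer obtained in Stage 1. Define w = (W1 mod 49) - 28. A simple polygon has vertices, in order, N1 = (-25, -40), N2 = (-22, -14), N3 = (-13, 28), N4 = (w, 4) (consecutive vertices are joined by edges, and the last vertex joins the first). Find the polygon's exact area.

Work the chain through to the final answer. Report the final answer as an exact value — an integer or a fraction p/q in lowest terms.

130

Stage 1: remainder = value at the root: -4*(-22)^2 + 7*(-22)^1 - 4 = (-1936) + (-154) + (-4) = -2094; answer -2094
Stage 2: W1 = -2094; w = -15; cross terms: (-25*-14 - -22*-40)=-530, (-22*28 - -13*-14)=-798, (-13*4 - -15*28)=368, (-15*-40 - -25*4)=700; twice the area = |-260| = 260; area = 130; answer 130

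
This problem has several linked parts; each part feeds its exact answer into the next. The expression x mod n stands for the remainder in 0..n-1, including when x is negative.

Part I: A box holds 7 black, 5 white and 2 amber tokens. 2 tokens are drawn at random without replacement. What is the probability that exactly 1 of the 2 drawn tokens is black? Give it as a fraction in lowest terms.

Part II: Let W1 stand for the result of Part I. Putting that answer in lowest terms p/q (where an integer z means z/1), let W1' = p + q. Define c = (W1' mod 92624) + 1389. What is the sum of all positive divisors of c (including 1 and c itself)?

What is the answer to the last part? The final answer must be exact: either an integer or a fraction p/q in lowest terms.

Part I: total draws C(14,2) = 91; favorable C(7,1)*C(7,1) = 49; P = 7/13; answer 7/13
Part II: W1 = 7/13; threaded value p + q = 20; c = 1409; 1409 is prime, so its only divisors are 1 and 1409; sigma = 1 + 1409 = 1410; answer 1410

1410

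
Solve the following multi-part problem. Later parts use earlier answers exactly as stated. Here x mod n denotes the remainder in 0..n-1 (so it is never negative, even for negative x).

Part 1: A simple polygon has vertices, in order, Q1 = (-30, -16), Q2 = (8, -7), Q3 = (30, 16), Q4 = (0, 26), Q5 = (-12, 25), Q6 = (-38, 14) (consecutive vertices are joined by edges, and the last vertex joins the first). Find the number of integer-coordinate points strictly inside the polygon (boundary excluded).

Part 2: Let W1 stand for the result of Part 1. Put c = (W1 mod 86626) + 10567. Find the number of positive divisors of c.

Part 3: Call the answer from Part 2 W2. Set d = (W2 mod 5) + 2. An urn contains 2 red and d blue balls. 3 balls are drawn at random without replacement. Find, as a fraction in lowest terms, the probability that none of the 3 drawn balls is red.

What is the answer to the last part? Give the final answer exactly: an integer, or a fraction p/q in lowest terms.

Part 1: cross terms: (-30*-7 - 8*-16)=338, (8*16 - 30*-7)=338, (30*26 - 0*16)=780, (0*25 - -12*26)=312, (-12*14 - -38*25)=782, (-38*-16 - -30*14)=1028; twice the area = |3578| = 3578; area = 1789; boundary points = 1 + 1 + 10 + 1 + 1 + 2 = 16; strictly interior points = area - boundary/2 + 1 = 1782; answer 1782
Part 2: W1 = 1782; c = 12349; 12349 = 53 * 233; number of divisors = (1+1) * (1+1) = 4; answer 4
Part 3: W2 = 4; d = 6; total draws C(8,3) = 56; favorable C(6,3) = 20; P = 5/14; answer 5/14

5/14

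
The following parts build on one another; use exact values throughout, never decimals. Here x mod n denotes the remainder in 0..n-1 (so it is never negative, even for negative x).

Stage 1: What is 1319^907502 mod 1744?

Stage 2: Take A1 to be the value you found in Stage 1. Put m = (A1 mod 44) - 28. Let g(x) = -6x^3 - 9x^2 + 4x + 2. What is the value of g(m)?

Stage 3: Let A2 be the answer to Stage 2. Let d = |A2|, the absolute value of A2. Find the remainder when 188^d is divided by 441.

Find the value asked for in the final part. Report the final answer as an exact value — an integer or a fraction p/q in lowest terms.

377

Stage 1: squarings mod 1744: 1319^1=1319, 1319^2=993, 1319^4=689, 1319^8=353, 1319^16=785, 1319^32=593, 1319^64=1105, 1319^128=225, 1319^256=49, 1319^512=657, 1319^1024=881, 1319^2048=81, 1319^4096=1329, 1319^8192=1313, 1319^16384=897, 1319^32768=625, 1319^65536=1713, 1319^131072=961, 1319^262144=945, 1319^524288=97; 1319^907502 = 1319^2 * 1319^4 * 1319^8 * 1319^32 * 1319^64 * 1319^128 * 1319^2048 * 1319^4096 * 1319^16384 * 1319^32768 * 1319^65536 * 1319^262144 * 1319^524288 = 497 (mod 1744); answer 497
Stage 2: A1 = 497; m = -15; -6*(-15)^3 - 9*(-15)^2 + 4*(-15)^1 + 2 = (20250) + (-2025) + (-60) + (2) = 18167; answer 18167
Stage 3: A2 = 18167; d = 18167; squarings mod 441: 188^1=188, 188^2=64, 188^4=127, 188^8=253, 188^16=64, 188^32=127, 188^64=253, 188^128=64, 188^256=127, 188^512=253, 188^1024=64, 188^2048=127, 188^4096=253, 188^8192=64, 188^16384=127; 188^18167 = 188^1 * 188^2 * 188^4 * 188^16 * 188^32 * 188^64 * 188^128 * 188^512 * 188^1024 * 188^16384 = 377 (mod 441); answer 377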